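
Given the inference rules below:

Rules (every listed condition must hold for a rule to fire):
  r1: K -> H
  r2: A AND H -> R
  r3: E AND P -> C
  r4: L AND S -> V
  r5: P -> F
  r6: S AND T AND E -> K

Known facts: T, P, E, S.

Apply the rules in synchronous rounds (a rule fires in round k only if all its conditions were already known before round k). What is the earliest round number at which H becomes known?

Round 1: r3 [E AND P -> C]; r5 [P -> F]; r6 [S AND T AND E -> K]. Adds C, F, K.
Round 2: r1 [K -> H]. Adds H.
H first appears in round 2.

2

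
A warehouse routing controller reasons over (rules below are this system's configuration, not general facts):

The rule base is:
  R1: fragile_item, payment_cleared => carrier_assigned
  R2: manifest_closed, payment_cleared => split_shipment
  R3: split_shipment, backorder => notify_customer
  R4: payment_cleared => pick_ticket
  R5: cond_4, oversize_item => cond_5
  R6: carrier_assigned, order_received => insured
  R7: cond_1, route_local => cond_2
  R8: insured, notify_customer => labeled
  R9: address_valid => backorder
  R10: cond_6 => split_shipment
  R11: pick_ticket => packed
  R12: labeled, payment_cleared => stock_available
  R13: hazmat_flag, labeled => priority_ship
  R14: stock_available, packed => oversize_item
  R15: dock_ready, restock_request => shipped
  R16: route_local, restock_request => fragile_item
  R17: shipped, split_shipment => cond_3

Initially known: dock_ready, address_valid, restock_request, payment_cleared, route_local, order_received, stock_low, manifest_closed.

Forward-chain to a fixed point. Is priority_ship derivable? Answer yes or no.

Round 1: R2 [manifest_closed, payment_cleared => split_shipment]; R4 [payment_cleared => pick_ticket]; R9 [address_valid => backorder]; R15 [dock_ready, restock_request => shipped]; R16 [route_local, restock_request => fragile_item]. New: split_shipment, pick_ticket, backorder, shipped, fragile_item.
Round 2: R1 [fragile_item, payment_cleared => carrier_assigned]; R3 [split_shipment, backorder => notify_customer]; R11 [pick_ticket => packed]; R17 [shipped, split_shipment => cond_3]. New: carrier_assigned, notify_customer, packed, cond_3.
Round 3: R6 [carrier_assigned, order_received => insured]. New: insured.
Round 4: R8 [insured, notify_customer => labeled]. New: labeled.
Round 5: R12 [labeled, payment_cleared => stock_available]. New: stock_available.
Round 6: R14 [stock_available, packed => oversize_item]. New: oversize_item.
Fixed point reached. priority_ship is concluded only by R13; R13 needs hazmat_flag (never derived).

no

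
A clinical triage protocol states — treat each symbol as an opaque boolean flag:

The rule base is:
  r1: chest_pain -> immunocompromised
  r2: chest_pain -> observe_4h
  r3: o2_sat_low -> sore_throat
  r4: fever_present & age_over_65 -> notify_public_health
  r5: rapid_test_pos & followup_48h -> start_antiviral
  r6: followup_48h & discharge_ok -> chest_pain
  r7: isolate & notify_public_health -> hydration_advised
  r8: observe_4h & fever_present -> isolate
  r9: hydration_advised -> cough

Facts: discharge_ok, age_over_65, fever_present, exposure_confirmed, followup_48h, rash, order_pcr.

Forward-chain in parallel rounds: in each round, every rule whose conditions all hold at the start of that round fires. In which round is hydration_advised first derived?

Round 1: r4 [fever_present & age_over_65 -> notify_public_health]; r6 [followup_48h & discharge_ok -> chest_pain]. Adds notify_public_health, chest_pain.
Round 2: r1 [chest_pain -> immunocompromised]; r2 [chest_pain -> observe_4h]. Adds immunocompromised, observe_4h.
Round 3: r8 [observe_4h & fever_present -> isolate]. Adds isolate.
Round 4: r7 [isolate & notify_public_health -> hydration_advised]. Adds hydration_advised.
hydration_advised first appears in round 4.

4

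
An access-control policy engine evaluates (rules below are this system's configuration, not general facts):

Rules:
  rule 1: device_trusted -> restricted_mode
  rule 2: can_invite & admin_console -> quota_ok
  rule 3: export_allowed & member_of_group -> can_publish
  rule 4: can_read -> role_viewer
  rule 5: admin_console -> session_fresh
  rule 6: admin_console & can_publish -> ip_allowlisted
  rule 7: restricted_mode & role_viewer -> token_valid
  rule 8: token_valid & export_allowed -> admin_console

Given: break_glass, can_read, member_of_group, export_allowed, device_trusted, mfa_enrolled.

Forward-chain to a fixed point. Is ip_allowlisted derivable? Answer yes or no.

Round 1: rule 1 [device_trusted -> restricted_mode]; rule 3 [export_allowed & member_of_group -> can_publish]; rule 4 [can_read -> role_viewer]. Adds restricted_mode, can_publish, role_viewer.
Round 2: rule 7 [restricted_mode & role_viewer -> token_valid]. Adds token_valid.
Round 3: rule 8 [token_valid & export_allowed -> admin_console]. Adds admin_console.
Round 4: rule 5 [admin_console -> session_fresh]; rule 6 [admin_console & can_publish -> ip_allowlisted]. Adds session_fresh, ip_allowlisted.
ip_allowlisted appears in round 4, so it is derivable.

yes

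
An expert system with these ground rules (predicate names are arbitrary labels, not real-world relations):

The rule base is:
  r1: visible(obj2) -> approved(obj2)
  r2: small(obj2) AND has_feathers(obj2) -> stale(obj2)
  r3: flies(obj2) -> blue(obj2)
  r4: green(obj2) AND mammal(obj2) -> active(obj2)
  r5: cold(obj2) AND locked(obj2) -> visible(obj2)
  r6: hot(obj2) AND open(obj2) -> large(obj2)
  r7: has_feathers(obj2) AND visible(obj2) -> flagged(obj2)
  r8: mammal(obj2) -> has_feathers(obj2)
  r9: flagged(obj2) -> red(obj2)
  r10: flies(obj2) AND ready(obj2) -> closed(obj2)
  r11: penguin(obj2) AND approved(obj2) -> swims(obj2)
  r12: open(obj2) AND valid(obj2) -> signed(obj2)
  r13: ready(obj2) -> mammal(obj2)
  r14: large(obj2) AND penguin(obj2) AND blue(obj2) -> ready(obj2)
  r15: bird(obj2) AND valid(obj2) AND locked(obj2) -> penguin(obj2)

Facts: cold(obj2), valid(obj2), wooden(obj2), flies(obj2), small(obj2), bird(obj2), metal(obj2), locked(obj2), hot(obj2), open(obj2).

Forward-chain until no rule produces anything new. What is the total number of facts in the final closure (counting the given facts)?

Round 1 — r3, r5, r6, r12, r15, derive blue(obj2), visible(obj2), large(obj2), signed(obj2), penguin(obj2).
Round 2 — r1, r14, derive approved(obj2), ready(obj2).
Round 3 — r10, r11, r13, derive closed(obj2), swims(obj2), mammal(obj2).
Round 4 — r8, derive has_feathers(obj2).
Round 5 — r2, r7, derive stale(obj2), flagged(obj2).
Round 6 — r9, derive red(obj2).
Closure: {approved(obj2), bird(obj2), blue(obj2), closed(obj2), cold(obj2), flagged(obj2), flies(obj2), has_feathers(obj2), hot(obj2), large(obj2), locked(obj2), mammal(obj2), metal(obj2), open(obj2), penguin(obj2), ready(obj2), red(obj2), signed(obj2), small(obj2), stale(obj2), swims(obj2), valid(obj2), visible(obj2), wooden(obj2)} — 24 facts.

24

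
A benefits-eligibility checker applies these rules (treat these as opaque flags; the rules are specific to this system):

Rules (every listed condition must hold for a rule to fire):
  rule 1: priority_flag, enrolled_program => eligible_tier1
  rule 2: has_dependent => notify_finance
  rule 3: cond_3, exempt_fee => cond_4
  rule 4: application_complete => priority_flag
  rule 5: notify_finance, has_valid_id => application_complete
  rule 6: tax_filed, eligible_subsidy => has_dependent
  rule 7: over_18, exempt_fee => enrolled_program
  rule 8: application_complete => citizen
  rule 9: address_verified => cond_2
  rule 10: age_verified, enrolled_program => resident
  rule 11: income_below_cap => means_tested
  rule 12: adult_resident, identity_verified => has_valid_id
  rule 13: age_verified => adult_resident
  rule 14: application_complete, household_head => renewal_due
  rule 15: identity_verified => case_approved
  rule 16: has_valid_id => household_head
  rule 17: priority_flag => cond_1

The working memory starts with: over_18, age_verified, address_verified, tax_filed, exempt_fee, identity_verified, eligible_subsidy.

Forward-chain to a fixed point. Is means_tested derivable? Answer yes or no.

no

[1] rule 6 [tax_filed, eligible_subsidy => has_dependent]; rule 7 [over_18, exempt_fee => enrolled_program]; rule 9 [address_verified => cond_2]; rule 13 [age_verified => adult_resident]; rule 15 [identity_verified => case_approved]. ⇒ new: has_dependent, enrolled_program, cond_2, adult_resident, case_approved.
[2] rule 2 [has_dependent => notify_finance]; rule 10 [age_verified, enrolled_program => resident]; rule 12 [adult_resident, identity_verified => has_valid_id]. ⇒ new: notify_finance, resident, has_valid_id.
[3] rule 5 [notify_finance, has_valid_id => application_complete]; rule 16 [has_valid_id => household_head]. ⇒ new: application_complete, household_head.
[4] rule 4 [application_complete => priority_flag]; rule 8 [application_complete => citizen]; rule 14 [application_complete, household_head => renewal_due]. ⇒ new: priority_flag, citizen, renewal_due.
[5] rule 1 [priority_flag, enrolled_program => eligible_tier1]; rule 17 [priority_flag => cond_1]. ⇒ new: eligible_tier1, cond_1.
Fixed point reached. means_tested is concluded only by rule 11; rule 11 needs income_below_cap (never derived).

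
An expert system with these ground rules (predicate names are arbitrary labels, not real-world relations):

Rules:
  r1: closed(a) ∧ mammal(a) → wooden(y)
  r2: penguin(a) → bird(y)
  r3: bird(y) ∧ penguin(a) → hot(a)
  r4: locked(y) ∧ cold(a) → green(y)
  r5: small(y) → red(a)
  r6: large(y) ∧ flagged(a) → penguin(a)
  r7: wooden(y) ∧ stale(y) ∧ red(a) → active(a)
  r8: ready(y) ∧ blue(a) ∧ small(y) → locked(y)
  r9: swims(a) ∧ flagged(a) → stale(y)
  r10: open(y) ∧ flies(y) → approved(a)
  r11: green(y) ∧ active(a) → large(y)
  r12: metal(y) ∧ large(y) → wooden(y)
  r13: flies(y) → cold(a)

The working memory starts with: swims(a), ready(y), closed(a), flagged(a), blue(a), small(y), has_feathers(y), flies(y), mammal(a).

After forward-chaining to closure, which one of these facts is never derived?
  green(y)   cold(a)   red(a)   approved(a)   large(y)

Round 1: r1 [closed(a) ∧ mammal(a) → wooden(y)]; r5 [small(y) → red(a)]; r8 [ready(y) ∧ blue(a) ∧ small(y) → locked(y)]; r9 [swims(a) ∧ flagged(a) → stale(y)]; r13 [flies(y) → cold(a)]. New: wooden(y), red(a), locked(y), stale(y), cold(a).
Round 2: r4 [locked(y) ∧ cold(a) → green(y)]; r7 [wooden(y) ∧ stale(y) ∧ red(a) → active(a)]. New: green(y), active(a).
Round 3: r11 [green(y) ∧ active(a) → large(y)]. New: large(y).
Round 4: r6 [large(y) ∧ flagged(a) → penguin(a)]. New: penguin(a).
Round 5: r2 [penguin(a) → bird(y)]. New: bird(y).
Round 6: r3 [bird(y) ∧ penguin(a) → hot(a)]. New: hot(a).
Derived: cold(a) (round 1), green(y) (round 2), red(a) (round 1), large(y) (round 3). approved(a) never appears in any round.

approved(a)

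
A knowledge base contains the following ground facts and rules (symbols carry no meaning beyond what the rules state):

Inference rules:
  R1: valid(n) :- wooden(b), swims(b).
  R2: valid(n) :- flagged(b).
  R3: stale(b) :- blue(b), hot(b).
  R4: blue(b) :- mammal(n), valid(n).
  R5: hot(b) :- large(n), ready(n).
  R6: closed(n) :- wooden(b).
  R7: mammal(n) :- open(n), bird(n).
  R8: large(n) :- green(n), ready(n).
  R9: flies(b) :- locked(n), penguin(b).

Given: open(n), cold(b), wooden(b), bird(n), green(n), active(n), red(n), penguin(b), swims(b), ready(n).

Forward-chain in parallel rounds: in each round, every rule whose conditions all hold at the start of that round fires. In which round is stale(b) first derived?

[1] R1 [valid(n) :- wooden(b), swims(b).]; R6 [closed(n) :- wooden(b).]; R7 [mammal(n) :- open(n), bird(n).]; R8 [large(n) :- green(n), ready(n).]. ⇒ new: valid(n), closed(n), mammal(n), large(n).
[2] R4 [blue(b) :- mammal(n), valid(n).]; R5 [hot(b) :- large(n), ready(n).]. ⇒ new: blue(b), hot(b).
[3] R3 [stale(b) :- blue(b), hot(b).]. ⇒ new: stale(b).
stale(b) first appears in round 3.

3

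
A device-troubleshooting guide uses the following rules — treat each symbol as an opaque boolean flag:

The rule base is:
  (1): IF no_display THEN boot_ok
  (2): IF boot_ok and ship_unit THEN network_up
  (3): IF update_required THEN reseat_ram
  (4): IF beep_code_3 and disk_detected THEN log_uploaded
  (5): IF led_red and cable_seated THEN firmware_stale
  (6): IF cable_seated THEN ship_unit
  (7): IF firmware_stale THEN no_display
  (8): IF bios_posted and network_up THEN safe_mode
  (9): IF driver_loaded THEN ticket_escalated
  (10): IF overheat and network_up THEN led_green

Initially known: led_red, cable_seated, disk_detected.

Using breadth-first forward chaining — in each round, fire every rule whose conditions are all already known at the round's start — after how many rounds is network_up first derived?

Round 1 — (5), (6), derive firmware_stale, ship_unit.
Round 2 — (7), derive no_display.
Round 3 — (1), derive boot_ok.
Round 4 — (2), derive network_up.
network_up first appears in round 4.

4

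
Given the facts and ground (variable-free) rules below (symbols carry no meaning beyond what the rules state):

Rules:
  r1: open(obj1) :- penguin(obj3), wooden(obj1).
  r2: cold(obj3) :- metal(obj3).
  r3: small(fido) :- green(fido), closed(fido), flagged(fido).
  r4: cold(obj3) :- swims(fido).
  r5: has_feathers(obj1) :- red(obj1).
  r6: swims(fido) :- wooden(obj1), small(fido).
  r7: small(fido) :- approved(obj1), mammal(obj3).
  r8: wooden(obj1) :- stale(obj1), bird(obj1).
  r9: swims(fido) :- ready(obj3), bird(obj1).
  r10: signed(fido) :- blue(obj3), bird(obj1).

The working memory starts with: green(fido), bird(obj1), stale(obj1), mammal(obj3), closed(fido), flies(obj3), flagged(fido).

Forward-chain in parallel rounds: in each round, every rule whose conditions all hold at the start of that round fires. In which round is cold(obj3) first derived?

[1] r3 [small(fido) :- green(fido), closed(fido), flagged(fido).]; r8 [wooden(obj1) :- stale(obj1), bird(obj1).]. ⇒ new: small(fido), wooden(obj1).
[2] r6 [swims(fido) :- wooden(obj1), small(fido).]. ⇒ new: swims(fido).
[3] r4 [cold(obj3) :- swims(fido).]. ⇒ new: cold(obj3).
cold(obj3) first appears in round 3.

3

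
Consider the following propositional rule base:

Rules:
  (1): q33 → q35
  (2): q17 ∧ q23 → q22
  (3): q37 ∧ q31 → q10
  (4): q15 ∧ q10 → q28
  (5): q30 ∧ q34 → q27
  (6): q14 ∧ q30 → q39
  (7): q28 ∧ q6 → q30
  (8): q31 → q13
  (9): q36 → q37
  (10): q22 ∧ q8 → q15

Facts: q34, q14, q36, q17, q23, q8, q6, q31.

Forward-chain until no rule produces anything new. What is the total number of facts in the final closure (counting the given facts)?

17

Round 1: (2) [q17 ∧ q23 → q22]; (8) [q31 → q13]; (9) [q36 → q37]. Adds q22, q13, q37.
Round 2: (3) [q37 ∧ q31 → q10]; (10) [q22 ∧ q8 → q15]. Adds q10, q15.
Round 3: (4) [q15 ∧ q10 → q28]. Adds q28.
Round 4: (7) [q28 ∧ q6 → q30]. Adds q30.
Round 5: (5) [q30 ∧ q34 → q27]; (6) [q14 ∧ q30 → q39]. Adds q27, q39.
Closure: {q10, q13, q14, q15, q17, q22, q23, q27, q28, q30, q31, q34, q36, q37, q39, q6, q8} — 17 facts.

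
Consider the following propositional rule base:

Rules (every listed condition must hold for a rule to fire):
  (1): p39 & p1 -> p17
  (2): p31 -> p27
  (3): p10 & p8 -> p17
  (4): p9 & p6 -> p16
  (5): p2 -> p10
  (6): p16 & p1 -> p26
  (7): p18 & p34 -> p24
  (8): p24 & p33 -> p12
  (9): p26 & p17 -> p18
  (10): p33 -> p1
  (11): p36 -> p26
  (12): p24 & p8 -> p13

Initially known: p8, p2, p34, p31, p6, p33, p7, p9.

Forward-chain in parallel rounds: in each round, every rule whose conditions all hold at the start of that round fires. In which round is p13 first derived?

5

Round 1: (2) [p31 -> p27]; (4) [p9 & p6 -> p16]; (5) [p2 -> p10]; (10) [p33 -> p1]. Adds p27, p16, p10, p1.
Round 2: (3) [p10 & p8 -> p17]; (6) [p16 & p1 -> p26]. Adds p17, p26.
Round 3: (9) [p26 & p17 -> p18]. Adds p18.
Round 4: (7) [p18 & p34 -> p24]. Adds p24.
Round 5: (8) [p24 & p33 -> p12]; (12) [p24 & p8 -> p13]. Adds p12, p13.
p13 first appears in round 5.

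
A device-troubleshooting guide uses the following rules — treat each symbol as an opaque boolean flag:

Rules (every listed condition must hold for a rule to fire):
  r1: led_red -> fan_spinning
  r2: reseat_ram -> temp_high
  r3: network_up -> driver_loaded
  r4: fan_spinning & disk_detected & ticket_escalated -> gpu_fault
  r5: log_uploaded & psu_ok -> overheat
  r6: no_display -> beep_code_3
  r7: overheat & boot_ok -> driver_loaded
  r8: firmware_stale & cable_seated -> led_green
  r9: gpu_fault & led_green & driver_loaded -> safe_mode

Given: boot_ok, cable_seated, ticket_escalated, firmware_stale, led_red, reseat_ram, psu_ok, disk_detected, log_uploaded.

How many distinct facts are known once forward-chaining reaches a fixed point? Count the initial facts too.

Round 1 fires r1, r2, r5, r8, giving fan_spinning, temp_high, overheat, led_green.
Round 2 fires r4, r7, giving gpu_fault, driver_loaded.
Round 3 fires r9, giving safe_mode.
Closure: {boot_ok, cable_seated, disk_detected, driver_loaded, fan_spinning, firmware_stale, gpu_fault, led_green, led_red, log_uploaded, overheat, psu_ok, reseat_ram, safe_mode, temp_high, ticket_escalated} — 16 facts.

16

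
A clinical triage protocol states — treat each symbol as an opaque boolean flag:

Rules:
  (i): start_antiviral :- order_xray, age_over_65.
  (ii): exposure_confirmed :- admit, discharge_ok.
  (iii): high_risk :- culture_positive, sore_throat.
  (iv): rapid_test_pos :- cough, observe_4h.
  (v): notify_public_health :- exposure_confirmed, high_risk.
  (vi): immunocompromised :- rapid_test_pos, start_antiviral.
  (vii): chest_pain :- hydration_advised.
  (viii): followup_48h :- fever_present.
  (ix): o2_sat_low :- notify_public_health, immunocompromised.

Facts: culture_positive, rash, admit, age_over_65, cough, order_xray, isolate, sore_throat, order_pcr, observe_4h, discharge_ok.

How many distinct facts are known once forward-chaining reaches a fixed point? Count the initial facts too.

18

Round 1 — (i), (ii), (iii), (iv), derive start_antiviral, exposure_confirmed, high_risk, rapid_test_pos.
Round 2 — (v), (vi), derive notify_public_health, immunocompromised.
Round 3 — (ix), derive o2_sat_low.
Closure: {admit, age_over_65, cough, culture_positive, discharge_ok, exposure_confirmed, high_risk, immunocompromised, isolate, notify_public_health, o2_sat_low, observe_4h, order_pcr, order_xray, rapid_test_pos, rash, sore_throat, start_antiviral} — 18 facts.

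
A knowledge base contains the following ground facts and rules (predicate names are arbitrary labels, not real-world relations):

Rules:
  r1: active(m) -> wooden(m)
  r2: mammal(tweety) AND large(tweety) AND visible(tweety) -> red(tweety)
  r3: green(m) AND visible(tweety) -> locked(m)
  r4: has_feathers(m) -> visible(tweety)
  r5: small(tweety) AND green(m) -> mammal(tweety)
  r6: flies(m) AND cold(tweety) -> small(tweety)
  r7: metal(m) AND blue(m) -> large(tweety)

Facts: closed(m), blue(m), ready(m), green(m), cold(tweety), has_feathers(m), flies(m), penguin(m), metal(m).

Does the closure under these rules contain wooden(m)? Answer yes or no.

Round 1 — r4, r6, r7, derive visible(tweety), small(tweety), large(tweety).
Round 2 — r3, r5, derive locked(m), mammal(tweety).
Round 3 — r2, derive red(tweety).
Fixed point reached. wooden(m) is concluded only by r1; r1 needs active(m) (never derived).

no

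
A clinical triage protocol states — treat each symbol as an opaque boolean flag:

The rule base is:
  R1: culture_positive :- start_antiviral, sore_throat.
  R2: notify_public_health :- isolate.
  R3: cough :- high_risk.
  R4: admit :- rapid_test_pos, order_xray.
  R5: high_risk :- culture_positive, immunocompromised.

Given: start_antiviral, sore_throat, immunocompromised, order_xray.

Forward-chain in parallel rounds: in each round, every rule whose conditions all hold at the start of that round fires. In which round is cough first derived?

3

Round 1: R1 [culture_positive :- start_antiviral, sore_throat.]. New: culture_positive.
Round 2: R5 [high_risk :- culture_positive, immunocompromised.]. New: high_risk.
Round 3: R3 [cough :- high_risk.]. New: cough.
cough first appears in round 3.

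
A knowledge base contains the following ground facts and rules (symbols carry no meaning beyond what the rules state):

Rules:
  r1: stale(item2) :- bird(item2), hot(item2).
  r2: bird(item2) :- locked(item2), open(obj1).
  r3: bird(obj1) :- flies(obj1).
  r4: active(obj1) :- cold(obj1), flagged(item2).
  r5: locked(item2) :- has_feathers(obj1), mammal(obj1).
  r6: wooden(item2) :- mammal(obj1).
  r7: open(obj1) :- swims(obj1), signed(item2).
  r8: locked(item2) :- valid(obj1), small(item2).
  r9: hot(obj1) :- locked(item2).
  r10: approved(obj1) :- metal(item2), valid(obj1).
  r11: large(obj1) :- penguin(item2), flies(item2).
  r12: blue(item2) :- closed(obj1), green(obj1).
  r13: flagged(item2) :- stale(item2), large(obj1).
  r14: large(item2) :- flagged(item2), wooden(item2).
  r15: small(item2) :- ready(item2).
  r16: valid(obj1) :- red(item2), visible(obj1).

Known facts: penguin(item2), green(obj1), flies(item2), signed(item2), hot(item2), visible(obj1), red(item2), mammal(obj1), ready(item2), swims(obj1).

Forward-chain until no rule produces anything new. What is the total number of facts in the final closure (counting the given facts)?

Round 1 fires r6, r7, r11, r15, r16, giving wooden(item2), open(obj1), large(obj1), small(item2), valid(obj1).
Round 2 fires r8, giving locked(item2).
Round 3 fires r2, r9, giving bird(item2), hot(obj1).
Round 4 fires r1, giving stale(item2).
Round 5 fires r13, giving flagged(item2).
Round 6 fires r14, giving large(item2).
Closure: {bird(item2), flagged(item2), flies(item2), green(obj1), hot(item2), hot(obj1), large(item2), large(obj1), locked(item2), mammal(obj1), open(obj1), penguin(item2), ready(item2), red(item2), signed(item2), small(item2), stale(item2), swims(obj1), valid(obj1), visible(obj1), wooden(item2)} — 21 facts.

21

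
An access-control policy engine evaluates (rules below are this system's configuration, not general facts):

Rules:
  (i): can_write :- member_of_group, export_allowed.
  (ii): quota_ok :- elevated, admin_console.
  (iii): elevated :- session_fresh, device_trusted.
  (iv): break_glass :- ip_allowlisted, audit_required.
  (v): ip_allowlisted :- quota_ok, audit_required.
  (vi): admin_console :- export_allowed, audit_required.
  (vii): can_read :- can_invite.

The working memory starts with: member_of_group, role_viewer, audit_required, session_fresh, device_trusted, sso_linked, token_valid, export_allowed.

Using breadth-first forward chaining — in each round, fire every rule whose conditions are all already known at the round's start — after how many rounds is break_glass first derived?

4

[1] (i) [can_write :- member_of_group, export_allowed.]; (iii) [elevated :- session_fresh, device_trusted.]; (vi) [admin_console :- export_allowed, audit_required.]. ⇒ new: can_write, elevated, admin_console.
[2] (ii) [quota_ok :- elevated, admin_console.]. ⇒ new: quota_ok.
[3] (v) [ip_allowlisted :- quota_ok, audit_required.]. ⇒ new: ip_allowlisted.
[4] (iv) [break_glass :- ip_allowlisted, audit_required.]. ⇒ new: break_glass.
break_glass first appears in round 4.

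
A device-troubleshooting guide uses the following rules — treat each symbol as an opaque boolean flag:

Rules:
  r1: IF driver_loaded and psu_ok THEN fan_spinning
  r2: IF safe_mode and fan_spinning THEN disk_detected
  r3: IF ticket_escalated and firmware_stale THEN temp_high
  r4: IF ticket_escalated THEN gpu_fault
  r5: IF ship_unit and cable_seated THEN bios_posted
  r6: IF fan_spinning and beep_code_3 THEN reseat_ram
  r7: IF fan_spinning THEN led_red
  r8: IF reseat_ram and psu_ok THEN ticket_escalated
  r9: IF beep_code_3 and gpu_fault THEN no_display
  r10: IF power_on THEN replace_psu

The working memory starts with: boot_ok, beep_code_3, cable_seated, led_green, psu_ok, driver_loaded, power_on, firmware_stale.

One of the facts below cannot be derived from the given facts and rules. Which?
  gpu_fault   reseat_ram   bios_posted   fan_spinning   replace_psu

bios_posted

Round 1: r1 [IF driver_loaded and psu_ok THEN fan_spinning]; r10 [IF power_on THEN replace_psu]. New: fan_spinning, replace_psu.
Round 2: r6 [IF fan_spinning and beep_code_3 THEN reseat_ram]; r7 [IF fan_spinning THEN led_red]. New: reseat_ram, led_red.
Round 3: r8 [IF reseat_ram and psu_ok THEN ticket_escalated]. New: ticket_escalated.
Round 4: r3 [IF ticket_escalated and firmware_stale THEN temp_high]; r4 [IF ticket_escalated THEN gpu_fault]. New: temp_high, gpu_fault.
Round 5: r9 [IF beep_code_3 and gpu_fault THEN no_display]. New: no_display.
Derived: reseat_ram (round 2), gpu_fault (round 4), replace_psu (round 1), fan_spinning (round 1). bios_posted never appears in any round.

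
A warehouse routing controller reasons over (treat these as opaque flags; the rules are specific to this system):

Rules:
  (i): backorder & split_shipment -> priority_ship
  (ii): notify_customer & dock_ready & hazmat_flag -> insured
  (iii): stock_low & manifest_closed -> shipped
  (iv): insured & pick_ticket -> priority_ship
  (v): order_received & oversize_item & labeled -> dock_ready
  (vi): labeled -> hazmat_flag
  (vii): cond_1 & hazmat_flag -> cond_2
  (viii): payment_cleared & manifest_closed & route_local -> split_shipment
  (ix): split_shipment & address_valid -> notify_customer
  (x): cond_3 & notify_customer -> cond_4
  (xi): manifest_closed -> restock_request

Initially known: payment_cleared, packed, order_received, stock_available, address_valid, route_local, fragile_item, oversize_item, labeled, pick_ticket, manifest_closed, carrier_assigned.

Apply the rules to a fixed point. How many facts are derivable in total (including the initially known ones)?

19

Round 1 fires (v), (vi), (viii), (xi), giving dock_ready, hazmat_flag, split_shipment, restock_request.
Round 2 fires (ix), giving notify_customer.
Round 3 fires (ii), giving insured.
Round 4 fires (iv), giving priority_ship.
Closure: {address_valid, carrier_assigned, dock_ready, fragile_item, hazmat_flag, insured, labeled, manifest_closed, notify_customer, order_received, oversize_item, packed, payment_cleared, pick_ticket, priority_ship, restock_request, route_local, split_shipment, stock_available} — 19 facts.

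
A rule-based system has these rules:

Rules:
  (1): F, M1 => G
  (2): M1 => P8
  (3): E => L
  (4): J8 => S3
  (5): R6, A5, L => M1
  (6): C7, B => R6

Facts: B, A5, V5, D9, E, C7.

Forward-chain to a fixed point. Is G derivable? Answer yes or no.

Round 1 fires (3), (6), giving L, R6.
Round 2 fires (5), giving M1.
Round 3 fires (2), giving P8.
Fixed point reached. G is concluded only by (1); (1) needs F (never derived).

no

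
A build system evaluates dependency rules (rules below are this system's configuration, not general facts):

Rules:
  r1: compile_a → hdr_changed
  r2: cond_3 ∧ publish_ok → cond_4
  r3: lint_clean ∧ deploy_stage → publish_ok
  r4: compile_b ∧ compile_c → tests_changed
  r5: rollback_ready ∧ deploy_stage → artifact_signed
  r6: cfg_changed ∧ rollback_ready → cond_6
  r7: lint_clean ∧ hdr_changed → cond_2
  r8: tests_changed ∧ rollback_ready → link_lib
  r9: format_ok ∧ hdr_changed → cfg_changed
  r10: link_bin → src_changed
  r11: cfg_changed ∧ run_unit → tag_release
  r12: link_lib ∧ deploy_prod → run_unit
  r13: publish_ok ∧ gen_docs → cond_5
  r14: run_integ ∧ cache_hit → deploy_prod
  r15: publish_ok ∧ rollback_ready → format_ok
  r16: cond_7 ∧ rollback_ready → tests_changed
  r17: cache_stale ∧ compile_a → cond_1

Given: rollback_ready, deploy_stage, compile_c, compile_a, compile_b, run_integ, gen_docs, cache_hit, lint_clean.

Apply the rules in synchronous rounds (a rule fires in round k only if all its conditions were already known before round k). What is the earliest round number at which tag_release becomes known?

Round 1: r1 [compile_a → hdr_changed]; r3 [lint_clean ∧ deploy_stage → publish_ok]; r4 [compile_b ∧ compile_c → tests_changed]; r5 [rollback_ready ∧ deploy_stage → artifact_signed]; r14 [run_integ ∧ cache_hit → deploy_prod]. Adds hdr_changed, publish_ok, tests_changed, artifact_signed, deploy_prod.
Round 2: r7 [lint_clean ∧ hdr_changed → cond_2]; r8 [tests_changed ∧ rollback_ready → link_lib]; r13 [publish_ok ∧ gen_docs → cond_5]; r15 [publish_ok ∧ rollback_ready → format_ok]. Adds cond_2, link_lib, cond_5, format_ok.
Round 3: r9 [format_ok ∧ hdr_changed → cfg_changed]; r12 [link_lib ∧ deploy_prod → run_unit]. Adds cfg_changed, run_unit.
Round 4: r6 [cfg_changed ∧ rollback_ready → cond_6]; r11 [cfg_changed ∧ run_unit → tag_release]. Adds cond_6, tag_release.
tag_release first appears in round 4.

4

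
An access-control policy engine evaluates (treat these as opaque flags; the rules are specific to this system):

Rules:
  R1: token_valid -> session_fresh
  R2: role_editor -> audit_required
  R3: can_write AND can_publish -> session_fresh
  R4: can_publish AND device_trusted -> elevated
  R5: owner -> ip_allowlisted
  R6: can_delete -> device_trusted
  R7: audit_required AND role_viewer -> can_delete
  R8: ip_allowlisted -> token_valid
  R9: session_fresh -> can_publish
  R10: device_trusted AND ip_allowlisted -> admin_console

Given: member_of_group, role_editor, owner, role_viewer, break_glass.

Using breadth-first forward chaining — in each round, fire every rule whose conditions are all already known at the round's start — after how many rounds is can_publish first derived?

4

Round 1 — R2, R5, derive audit_required, ip_allowlisted.
Round 2 — R7, R8, derive can_delete, token_valid.
Round 3 — R1, R6, derive session_fresh, device_trusted.
Round 4 — R9, R10, derive can_publish, admin_console.
can_publish first appears in round 4.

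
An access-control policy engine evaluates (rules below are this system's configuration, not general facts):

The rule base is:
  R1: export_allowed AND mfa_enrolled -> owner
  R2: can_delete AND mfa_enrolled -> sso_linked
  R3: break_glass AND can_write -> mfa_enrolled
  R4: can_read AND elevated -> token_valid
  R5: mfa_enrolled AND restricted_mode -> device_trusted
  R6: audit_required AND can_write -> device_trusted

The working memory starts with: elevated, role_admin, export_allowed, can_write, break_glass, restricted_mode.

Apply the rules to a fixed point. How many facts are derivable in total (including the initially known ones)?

Round 1: R3 [break_glass AND can_write -> mfa_enrolled]. New: mfa_enrolled.
Round 2: R1 [export_allowed AND mfa_enrolled -> owner]; R5 [mfa_enrolled AND restricted_mode -> device_trusted]. New: owner, device_trusted.
Closure: {break_glass, can_write, device_trusted, elevated, export_allowed, mfa_enrolled, owner, restricted_mode, role_admin} — 9 facts.

9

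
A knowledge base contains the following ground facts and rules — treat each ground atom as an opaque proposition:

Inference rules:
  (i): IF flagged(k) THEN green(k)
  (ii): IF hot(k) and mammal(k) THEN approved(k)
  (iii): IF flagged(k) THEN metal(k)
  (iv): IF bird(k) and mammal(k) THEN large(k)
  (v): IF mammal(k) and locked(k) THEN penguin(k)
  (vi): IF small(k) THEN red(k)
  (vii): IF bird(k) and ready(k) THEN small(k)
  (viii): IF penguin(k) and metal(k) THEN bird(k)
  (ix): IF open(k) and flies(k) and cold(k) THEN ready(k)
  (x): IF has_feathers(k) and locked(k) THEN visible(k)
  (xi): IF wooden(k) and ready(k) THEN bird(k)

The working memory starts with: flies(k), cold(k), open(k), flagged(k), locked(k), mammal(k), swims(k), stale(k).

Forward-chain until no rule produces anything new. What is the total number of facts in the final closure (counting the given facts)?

16

Round 1: (i) [IF flagged(k) THEN green(k)]; (iii) [IF flagged(k) THEN metal(k)]; (v) [IF mammal(k) and locked(k) THEN penguin(k)]; (ix) [IF open(k) and flies(k) and cold(k) THEN ready(k)]. Adds green(k), metal(k), penguin(k), ready(k).
Round 2: (viii) [IF penguin(k) and metal(k) THEN bird(k)]. Adds bird(k).
Round 3: (iv) [IF bird(k) and mammal(k) THEN large(k)]; (vii) [IF bird(k) and ready(k) THEN small(k)]. Adds large(k), small(k).
Round 4: (vi) [IF small(k) THEN red(k)]. Adds red(k).
Closure: {bird(k), cold(k), flagged(k), flies(k), green(k), large(k), locked(k), mammal(k), metal(k), open(k), penguin(k), ready(k), red(k), small(k), stale(k), swims(k)} — 16 facts.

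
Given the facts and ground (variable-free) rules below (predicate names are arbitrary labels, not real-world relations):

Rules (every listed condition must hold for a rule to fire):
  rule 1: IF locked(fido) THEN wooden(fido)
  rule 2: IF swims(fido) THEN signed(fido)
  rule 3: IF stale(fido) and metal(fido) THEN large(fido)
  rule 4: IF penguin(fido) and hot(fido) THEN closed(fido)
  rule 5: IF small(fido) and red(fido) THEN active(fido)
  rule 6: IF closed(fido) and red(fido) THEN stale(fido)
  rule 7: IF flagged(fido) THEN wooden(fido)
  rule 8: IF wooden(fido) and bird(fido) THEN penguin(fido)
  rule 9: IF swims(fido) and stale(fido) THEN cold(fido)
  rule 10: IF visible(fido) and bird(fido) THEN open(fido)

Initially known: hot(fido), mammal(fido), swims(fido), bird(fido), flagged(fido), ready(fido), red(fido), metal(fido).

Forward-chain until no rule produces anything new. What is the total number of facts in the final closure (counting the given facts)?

15

Round 1: rule 2 [IF swims(fido) THEN signed(fido)]; rule 7 [IF flagged(fido) THEN wooden(fido)]. New: signed(fido), wooden(fido).
Round 2: rule 8 [IF wooden(fido) and bird(fido) THEN penguin(fido)]. New: penguin(fido).
Round 3: rule 4 [IF penguin(fido) and hot(fido) THEN closed(fido)]. New: closed(fido).
Round 4: rule 6 [IF closed(fido) and red(fido) THEN stale(fido)]. New: stale(fido).
Round 5: rule 3 [IF stale(fido) and metal(fido) THEN large(fido)]; rule 9 [IF swims(fido) and stale(fido) THEN cold(fido)]. New: large(fido), cold(fido).
Closure: {bird(fido), closed(fido), cold(fido), flagged(fido), hot(fido), large(fido), mammal(fido), metal(fido), penguin(fido), ready(fido), red(fido), signed(fido), stale(fido), swims(fido), wooden(fido)} — 15 facts.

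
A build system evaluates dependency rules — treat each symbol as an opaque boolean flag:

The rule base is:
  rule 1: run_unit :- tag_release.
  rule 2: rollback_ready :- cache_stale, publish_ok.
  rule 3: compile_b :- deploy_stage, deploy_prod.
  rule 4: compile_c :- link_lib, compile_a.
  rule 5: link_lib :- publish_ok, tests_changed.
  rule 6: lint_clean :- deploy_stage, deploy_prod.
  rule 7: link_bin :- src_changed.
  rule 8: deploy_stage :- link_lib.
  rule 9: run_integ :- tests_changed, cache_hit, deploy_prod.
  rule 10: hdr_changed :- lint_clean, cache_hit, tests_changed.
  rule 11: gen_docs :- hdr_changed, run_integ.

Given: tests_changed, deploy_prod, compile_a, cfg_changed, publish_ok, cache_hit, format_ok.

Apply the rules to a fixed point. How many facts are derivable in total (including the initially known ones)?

15

[1] rule 5 [link_lib :- publish_ok, tests_changed.]; rule 9 [run_integ :- tests_changed, cache_hit, deploy_prod.]. ⇒ new: link_lib, run_integ.
[2] rule 4 [compile_c :- link_lib, compile_a.]; rule 8 [deploy_stage :- link_lib.]. ⇒ new: compile_c, deploy_stage.
[3] rule 3 [compile_b :- deploy_stage, deploy_prod.]; rule 6 [lint_clean :- deploy_stage, deploy_prod.]. ⇒ new: compile_b, lint_clean.
[4] rule 10 [hdr_changed :- lint_clean, cache_hit, tests_changed.]. ⇒ new: hdr_changed.
[5] rule 11 [gen_docs :- hdr_changed, run_integ.]. ⇒ new: gen_docs.
Closure: {cache_hit, cfg_changed, compile_a, compile_b, compile_c, deploy_prod, deploy_stage, format_ok, gen_docs, hdr_changed, link_lib, lint_clean, publish_ok, run_integ, tests_changed} — 15 facts.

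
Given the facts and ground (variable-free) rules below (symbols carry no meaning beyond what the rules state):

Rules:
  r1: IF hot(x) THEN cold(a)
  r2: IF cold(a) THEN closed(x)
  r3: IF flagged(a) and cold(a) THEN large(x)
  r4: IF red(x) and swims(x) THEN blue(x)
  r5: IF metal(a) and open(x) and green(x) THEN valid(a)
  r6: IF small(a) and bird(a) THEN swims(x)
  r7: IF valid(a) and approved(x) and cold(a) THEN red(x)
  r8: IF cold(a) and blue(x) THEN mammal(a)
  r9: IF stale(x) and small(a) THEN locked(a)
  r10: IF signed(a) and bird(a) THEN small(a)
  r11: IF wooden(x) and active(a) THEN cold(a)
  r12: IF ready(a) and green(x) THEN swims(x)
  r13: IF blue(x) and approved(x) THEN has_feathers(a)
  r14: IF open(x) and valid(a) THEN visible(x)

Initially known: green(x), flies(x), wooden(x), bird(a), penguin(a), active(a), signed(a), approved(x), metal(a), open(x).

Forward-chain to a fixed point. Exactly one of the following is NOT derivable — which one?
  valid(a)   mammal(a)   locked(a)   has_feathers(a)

locked(a)

Round 1 — r5, r10, r11, derive valid(a), small(a), cold(a).
Round 2 — r2, r6, r7, r14, derive closed(x), swims(x), red(x), visible(x).
Round 3 — r4, derive blue(x).
Round 4 — r8, r13, derive mammal(a), has_feathers(a).
Derived: has_feathers(a) (round 4), valid(a) (round 1), mammal(a) (round 4). locked(a) never appears in any round.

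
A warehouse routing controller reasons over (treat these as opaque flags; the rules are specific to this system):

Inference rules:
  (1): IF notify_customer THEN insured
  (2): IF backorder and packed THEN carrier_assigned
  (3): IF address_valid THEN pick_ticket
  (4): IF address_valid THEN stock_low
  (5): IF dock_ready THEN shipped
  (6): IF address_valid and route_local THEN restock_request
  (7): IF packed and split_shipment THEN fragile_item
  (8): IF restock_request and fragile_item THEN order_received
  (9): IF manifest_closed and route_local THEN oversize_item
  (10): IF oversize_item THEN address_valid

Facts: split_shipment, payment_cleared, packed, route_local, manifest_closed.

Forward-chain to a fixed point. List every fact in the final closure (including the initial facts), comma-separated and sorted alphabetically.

Round 1: (7) [IF packed and split_shipment THEN fragile_item]; (9) [IF manifest_closed and route_local THEN oversize_item]. Adds fragile_item, oversize_item.
Round 2: (10) [IF oversize_item THEN address_valid]. Adds address_valid.
Round 3: (3) [IF address_valid THEN pick_ticket]; (4) [IF address_valid THEN stock_low]; (6) [IF address_valid and route_local THEN restock_request]. Adds pick_ticket, stock_low, restock_request.
Round 4: (8) [IF restock_request and fragile_item THEN order_received]. Adds order_received.

address_valid, fragile_item, manifest_closed, order_received, oversize_item, packed, payment_cleared, pick_ticket, restock_request, route_local, split_shipment, stock_low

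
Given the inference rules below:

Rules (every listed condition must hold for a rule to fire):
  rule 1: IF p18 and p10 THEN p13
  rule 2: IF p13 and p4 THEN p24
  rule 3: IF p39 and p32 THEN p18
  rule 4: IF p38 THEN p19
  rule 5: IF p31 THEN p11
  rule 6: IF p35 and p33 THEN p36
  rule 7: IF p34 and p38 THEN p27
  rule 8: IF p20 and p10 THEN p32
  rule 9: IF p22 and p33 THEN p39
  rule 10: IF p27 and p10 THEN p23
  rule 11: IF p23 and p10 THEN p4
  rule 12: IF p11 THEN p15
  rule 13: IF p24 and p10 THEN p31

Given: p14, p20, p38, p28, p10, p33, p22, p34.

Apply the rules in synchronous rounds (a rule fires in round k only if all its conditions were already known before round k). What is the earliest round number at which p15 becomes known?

Round 1 fires rule 4, rule 7, rule 8, rule 9, giving p19, p27, p32, p39.
Round 2 fires rule 3, rule 10, giving p18, p23.
Round 3 fires rule 1, rule 11, giving p13, p4.
Round 4 fires rule 2, giving p24.
Round 5 fires rule 13, giving p31.
Round 6 fires rule 5, giving p11.
Round 7 fires rule 12, giving p15.
p15 first appears in round 7.

7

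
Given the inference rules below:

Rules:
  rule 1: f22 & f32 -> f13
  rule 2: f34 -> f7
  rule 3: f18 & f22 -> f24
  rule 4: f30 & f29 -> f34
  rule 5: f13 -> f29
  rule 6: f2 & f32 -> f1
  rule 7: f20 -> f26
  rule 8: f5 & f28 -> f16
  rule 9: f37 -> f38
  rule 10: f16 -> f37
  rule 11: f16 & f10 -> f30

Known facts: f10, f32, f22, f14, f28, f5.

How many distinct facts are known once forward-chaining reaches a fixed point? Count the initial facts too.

Round 1 fires rule 1, rule 8, giving f13, f16.
Round 2 fires rule 5, rule 10, rule 11, giving f29, f37, f30.
Round 3 fires rule 4, rule 9, giving f34, f38.
Round 4 fires rule 2, giving f7.
Closure: {f10, f13, f14, f16, f22, f28, f29, f30, f32, f34, f37, f38, f5, f7} — 14 facts.

14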